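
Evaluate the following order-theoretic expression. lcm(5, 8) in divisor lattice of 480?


Join=lcm.
gcd(5,8)=1
lcm=40


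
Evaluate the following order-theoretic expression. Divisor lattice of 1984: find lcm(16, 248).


In a divisor lattice, join = lcm (least common multiple).
gcd(16,248) = 8
lcm(16,248) = 16*248/gcd = 3968/8 = 496


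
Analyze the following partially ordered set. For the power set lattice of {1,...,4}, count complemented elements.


An element a is complemented if some b has a meet b = bottom, a join b = top.
every subset A has complement S\A, so all elements are complemented.
Complemented elements: {}, {1}, {2}, {3}, {4}, {1,2}, ... (10 more)
Count: 16


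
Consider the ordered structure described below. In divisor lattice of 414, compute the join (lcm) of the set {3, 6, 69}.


In a divisor lattice, join = lcm (least common multiple).
Compute lcm iteratively: start with first element, then lcm(current, next).
Elements: [3, 6, 69]
lcm(3,6) = 6
lcm(6,69) = 138
Final lcm = 138


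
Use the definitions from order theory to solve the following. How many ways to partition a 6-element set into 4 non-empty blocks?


S(n,k) = k*S(n-1,k) + S(n-1,k-1).
S(5,4) = 10, S(5,3) = 25
S(6,4) = 4*10 + 25 = 40 + 25
S(6,4) = 65


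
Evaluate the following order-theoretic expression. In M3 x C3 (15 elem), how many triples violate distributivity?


Distributive law: a ^ (b v c) = (a ^ b) v (a ^ c).
Check all 15^3 = 3375 ordered triples (a,b,c).
  e.g. a=(a1,0), b=(a2,0), c=(a3,0): lhs=(a1,0) != rhs=(0,0)
  e.g. a=(a1,0), b=(a2,0), c=(a3,1): lhs=(a1,0) != rhs=(0,0)
Total violating triples: 162


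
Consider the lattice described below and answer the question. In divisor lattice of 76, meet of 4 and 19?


In a divisor lattice, meet = gcd (greatest common divisor).
By Euclidean algorithm or factoring: gcd(4,19) = 1


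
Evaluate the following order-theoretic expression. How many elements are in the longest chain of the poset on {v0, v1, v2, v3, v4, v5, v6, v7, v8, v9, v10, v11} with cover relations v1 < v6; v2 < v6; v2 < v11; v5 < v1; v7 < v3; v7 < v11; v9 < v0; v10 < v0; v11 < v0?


A chain is a totally ordered subset; we count the number of elements in a maximum chain.
Compute, for each element x, the size of the longest chain ending at x:
  v2: 1
  v4: 1
  v5: 1
  v7: 1
  v8: 1
  v9: 1
  ...
A maximum chain: v2 < v11 < v0
Number of elements in the longest chain: 3


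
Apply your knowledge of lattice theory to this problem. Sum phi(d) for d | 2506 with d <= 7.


Divisors of 2506 up to 7: [1, 2, 7]
phi values: [1, 1, 6]
Sum = 8


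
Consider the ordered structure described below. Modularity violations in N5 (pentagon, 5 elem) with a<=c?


Modular law: if a <= c then a v (b ^ c) = (a v b) ^ c.
Check all triples (a,b,c) with a <= c among 5 elements.
  e.g. a=a, b=c, c=b: lhs=a != rhs=b
Total violating triples: 1


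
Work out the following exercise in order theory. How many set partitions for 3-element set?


B(n) = number of set partitions of an n-element set.
B(n) satisfies the recurrence: B(n+1) = sum_k C(n,k)*B(k).
B(3) = 5


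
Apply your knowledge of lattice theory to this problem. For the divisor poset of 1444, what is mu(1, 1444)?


In a divisor lattice, mu(a,b) = mu(b/a) where mu is the classical Mobius function.
b/a = 1444/1 = 1444
Prime factorization of 1444: primes [2, 19]
1444 is not squarefree, so mu(1444) = 0


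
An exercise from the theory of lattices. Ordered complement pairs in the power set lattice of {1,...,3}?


Complement pair (a,b): a meet b = bottom, a join b = top.
Here: A intersect B = {} and A union B = {1,...,3}.
Pairs found: ({},{1,2,3}), ({1},{2,3}), ({2},{1,3}), ({3},{1,2}), ... (4 more)
Total ordered pairs: 8


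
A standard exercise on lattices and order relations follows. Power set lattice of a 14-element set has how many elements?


Power set = 2^n.
2^14 = 16384


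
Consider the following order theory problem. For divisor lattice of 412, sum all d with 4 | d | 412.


Interval [4,412] in divisors of 412: [4, 412]
Sum = 416


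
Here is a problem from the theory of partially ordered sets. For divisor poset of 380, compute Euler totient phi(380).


phi(n) = n * prod_{p|n} (1 - 1/p).
Prime divisors of 380: [2, 5, 19]
phi(380) = 380 * (1 - 1/2) * (1 - 1/5) * (1 - 1/19)
phi(380) = 144


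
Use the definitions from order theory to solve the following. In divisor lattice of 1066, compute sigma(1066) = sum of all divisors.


sigma(n) = sum of divisors.
Divisors of 1066: [1, 2, 13, 26, 41, 82, 533, 1066]
Sum = 1764


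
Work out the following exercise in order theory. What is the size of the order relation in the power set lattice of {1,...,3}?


The order relation is {(a,b) : a <= b}, reflexive so it includes (a,a).
Examples: ({},{}), ({},{1,2}), ({},{1,2,3}), ({},{1,3}), ({},{1}), ...
Total ordered pairs: 27


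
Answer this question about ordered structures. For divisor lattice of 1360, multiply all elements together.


Divisors of 1360: [1, 2, 4, 5, 8, 10, 16, 17, 20, 34, 40, 68, 80, 85, 136, 170, 272, 340, 680, 1360]
Product = n^(d(n)/2) = 1360^(20/2)
Product = 21646569678409836789760000000000


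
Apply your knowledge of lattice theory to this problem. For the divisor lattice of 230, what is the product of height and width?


Height = length of longest chain minus 1; width = size of largest antichain.
A maximum chain: 1 | 23 | 115 | 230  (height 3).
A maximum antichain: {2, 5, 23}  (width 3).
Product = 3 * 3 = 9


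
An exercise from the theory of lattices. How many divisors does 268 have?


Divisors of 268: [1, 2, 4, 67, 134, 268]
Count: 6


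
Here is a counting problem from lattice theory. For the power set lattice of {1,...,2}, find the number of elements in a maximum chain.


A chain is a totally ordered subset; we count the number of elements in a maximum chain.
Compute, for each element x, the size of the longest chain ending at x:
  {}: 1
  {1}: 2
  {2}: 2
  {1,2}: 3
A maximum chain: {} < {1} < {1,2}
Number of elements in the longest chain: 3


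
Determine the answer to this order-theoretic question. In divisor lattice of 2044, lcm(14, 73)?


Join=lcm.
gcd(14,73)=1
lcm=1022


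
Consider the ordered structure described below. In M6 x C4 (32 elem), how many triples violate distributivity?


Distributive law: a ^ (b v c) = (a ^ b) v (a ^ c).
Check all 32^3 = 32768 ordered triples (a,b,c).
  e.g. a=(a1,0), b=(a2,0), c=(a3,0): lhs=(a1,0) != rhs=(0,0)
  e.g. a=(a1,0), b=(a2,0), c=(a3,1): lhs=(a1,0) != rhs=(0,0)
Total violating triples: 7680


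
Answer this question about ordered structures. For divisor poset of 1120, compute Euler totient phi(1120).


phi(n) = n * prod_{p|n} (1 - 1/p).
Prime divisors of 1120: [2, 5, 7]
phi(1120) = 1120 * (1 - 1/2) * (1 - 1/5) * (1 - 1/7)
phi(1120) = 384


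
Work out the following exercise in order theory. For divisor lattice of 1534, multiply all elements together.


Divisors of 1534: [1, 2, 13, 26, 59, 118, 767, 1534]
Product = n^(d(n)/2) = 1534^(8/2)
Product = 5537343160336


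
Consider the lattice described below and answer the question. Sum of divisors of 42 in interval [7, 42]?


Interval [7,42] in divisors of 42: [7, 14, 21, 42]
Sum = 84


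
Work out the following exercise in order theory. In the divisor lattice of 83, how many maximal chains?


A maximal chain goes from the minimum element to a maximal element via cover relations.
Counting all min-to-max paths in the cover graph.
Total maximal chains: 1


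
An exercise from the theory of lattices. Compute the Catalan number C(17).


C(n) = C(2n, n) / (n+1).
C(34, 17) = 2333606220
C(17) = 2333606220 / 18 = 129644790


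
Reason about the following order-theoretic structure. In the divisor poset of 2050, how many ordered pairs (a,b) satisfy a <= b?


The order relation is {(a,b) : a <= b}, reflexive so it includes (a,a).
Examples: (1,1), (1,10), (1,1025), (1,2), (1,205), ...
Total ordered pairs: 54


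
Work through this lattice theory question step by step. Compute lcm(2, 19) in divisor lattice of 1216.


In a divisor lattice, join = lcm (least common multiple).
gcd(2,19) = 1
lcm(2,19) = 2*19/gcd = 38/1 = 38


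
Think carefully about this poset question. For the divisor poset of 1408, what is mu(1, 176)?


In a divisor lattice, mu(a,b) = mu(b/a) where mu is the classical Mobius function.
b/a = 176/1 = 176
Prime factorization of 176: primes [2, 11]
176 is not squarefree, so mu(176) = 0


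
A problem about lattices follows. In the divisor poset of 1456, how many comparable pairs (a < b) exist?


A comparable pair {a,b} has a < b or b < a in the order.
Count unordered pairs where one element is strictly below the other.
Examples: {1,2}, {1,4}, {1,7}, {1,8}, ...
Total comparable pairs: 115


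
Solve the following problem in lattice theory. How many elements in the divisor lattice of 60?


Divisors of 60: [1, 2, 3, 4, 5, 6, 10, 12, 15, 20, 30, 60]
Count: 12


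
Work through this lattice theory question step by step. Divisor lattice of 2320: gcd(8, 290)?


Meet=gcd.
gcd(8,290)=2


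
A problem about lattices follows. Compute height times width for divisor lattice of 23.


Height = length of longest chain minus 1; width = size of largest antichain.
A maximum chain: 1 | 23  (height 1).
A maximum antichain: {1}  (width 1).
Product = 1 * 1 = 1


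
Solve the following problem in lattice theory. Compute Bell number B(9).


B(n) = number of set partitions of an n-element set.
B(n) satisfies the recurrence: B(n+1) = sum_k C(n,k)*B(k).
B(9) = 21147


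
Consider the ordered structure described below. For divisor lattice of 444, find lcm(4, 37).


In a divisor lattice, join = lcm (least common multiple).
Compute lcm iteratively: start with first element, then lcm(current, next).
Elements: [4, 37]
lcm(4,37) = 148
Final lcm = 148


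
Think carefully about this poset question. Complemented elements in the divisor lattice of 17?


An element a is complemented if some b has a meet b = bottom, a join b = top.
a is complemented iff gcd(a, n/a)=1, i.e. a is a unitary divisor of 17.
Complemented elements: 1, 17
Count: 2


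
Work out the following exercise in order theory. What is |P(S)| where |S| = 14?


Power set = 2^n.
2^14 = 16384


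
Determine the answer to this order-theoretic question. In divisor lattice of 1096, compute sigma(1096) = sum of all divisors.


sigma(n) = sum of divisors.
Divisors of 1096: [1, 2, 4, 8, 137, 274, 548, 1096]
Sum = 2070


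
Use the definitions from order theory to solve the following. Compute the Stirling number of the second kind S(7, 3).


S(n,k) = k*S(n-1,k) + S(n-1,k-1).
S(6,3) = 90, S(6,2) = 31
S(7,3) = 3*90 + 31 = 270 + 31
S(7,3) = 301


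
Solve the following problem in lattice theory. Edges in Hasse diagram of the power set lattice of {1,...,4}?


A cover relation a -< b holds when a < b with no c strictly between.
Cover relations:
  {} -< {1}
  {} -< {2}
  {} -< {3}
  {} -< {4}
  {1} -< {1,2}
  {1} -< {1,3}
  {1} -< {1,4}
  {2} -< {1,2}
  ...24 more
Total: 32


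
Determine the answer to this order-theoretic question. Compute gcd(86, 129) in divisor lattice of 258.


In a divisor lattice, meet = gcd (greatest common divisor).
By Euclidean algorithm or factoring: gcd(86,129) = 43


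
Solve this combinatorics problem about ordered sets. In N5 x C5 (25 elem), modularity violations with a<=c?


Modular law: if a <= c then a v (b ^ c) = (a v b) ^ c.
Check all triples (a,b,c) with a <= c among 25 elements.
  e.g. a=(a,0), b=(c,0), c=(b,0): lhs=(a,0) != rhs=(b,0)
  e.g. a=(a,0), b=(c,1), c=(b,0): lhs=(a,0) != rhs=(b,0)
Total violating triples: 75


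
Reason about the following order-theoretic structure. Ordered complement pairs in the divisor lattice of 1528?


Complement pair (a,b): a meet b = bottom, a join b = top.
Here: gcd(a,b)=1 and lcm(a,b)=1528, i.e. a*b=1528 with a,b coprime.
Pairs found: (1,1528), (8,191), (191,8), (1528,1)
Total ordered pairs: 4


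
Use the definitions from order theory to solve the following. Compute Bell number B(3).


B(n) = number of set partitions of an n-element set.
B(n) satisfies the recurrence: B(n+1) = sum_k C(n,k)*B(k).
B(3) = 5


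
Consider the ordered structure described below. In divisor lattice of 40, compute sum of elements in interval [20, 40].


Interval [20,40] in divisors of 40: [20, 40]
Sum = 60


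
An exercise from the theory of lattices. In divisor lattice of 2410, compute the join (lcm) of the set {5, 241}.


In a divisor lattice, join = lcm (least common multiple).
Compute lcm iteratively: start with first element, then lcm(current, next).
Elements: [5, 241]
lcm(5,241) = 1205
Final lcm = 1205


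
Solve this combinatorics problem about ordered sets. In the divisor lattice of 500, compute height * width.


Height = length of longest chain minus 1; width = size of largest antichain.
A maximum chain: 1 | 5 | 25 | 125 | 250 | 500  (height 5).
A maximum antichain: {4, 10, 25}  (width 3).
Product = 5 * 3 = 15


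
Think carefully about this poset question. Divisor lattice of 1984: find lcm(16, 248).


In a divisor lattice, join = lcm (least common multiple).
gcd(16,248) = 8
lcm(16,248) = 16*248/gcd = 3968/8 = 496


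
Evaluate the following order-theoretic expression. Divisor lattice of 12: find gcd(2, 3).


In a divisor lattice, meet = gcd (greatest common divisor).
By Euclidean algorithm or factoring: gcd(2,3) = 1


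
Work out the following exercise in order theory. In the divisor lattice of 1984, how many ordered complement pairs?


Complement pair (a,b): a meet b = bottom, a join b = top.
Here: gcd(a,b)=1 and lcm(a,b)=1984, i.e. a*b=1984 with a,b coprime.
Pairs found: (1,1984), (31,64), (64,31), (1984,1)
Total ordered pairs: 4


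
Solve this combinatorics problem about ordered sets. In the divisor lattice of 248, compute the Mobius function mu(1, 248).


In a divisor lattice, mu(a,b) = mu(b/a) where mu is the classical Mobius function.
b/a = 248/1 = 248
Prime factorization of 248: primes [2, 31]
248 is not squarefree, so mu(248) = 0


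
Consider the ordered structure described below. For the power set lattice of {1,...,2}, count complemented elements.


An element a is complemented if some b has a meet b = bottom, a join b = top.
every subset A has complement S\A, so all elements are complemented.
Complemented elements: {}, {1}, {2}, {1,2}
Count: 4


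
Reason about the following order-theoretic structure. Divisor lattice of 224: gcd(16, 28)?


Meet=gcd.
gcd(16,28)=4


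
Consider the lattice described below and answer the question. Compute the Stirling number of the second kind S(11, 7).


S(n,k) = k*S(n-1,k) + S(n-1,k-1).
S(10,7) = 5880, S(10,6) = 22827
S(11,7) = 7*5880 + 22827 = 41160 + 22827
S(11,7) = 63987


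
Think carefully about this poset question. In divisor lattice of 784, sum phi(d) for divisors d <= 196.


Divisors of 784 up to 196: [1, 2, 4, 7, 8, 14, 16, 28, 49, 56, 98, 112, 196]
phi values: [1, 1, 2, 6, 4, 6, 8, 12, 42, 24, 42, 48, 84]
Sum = 280


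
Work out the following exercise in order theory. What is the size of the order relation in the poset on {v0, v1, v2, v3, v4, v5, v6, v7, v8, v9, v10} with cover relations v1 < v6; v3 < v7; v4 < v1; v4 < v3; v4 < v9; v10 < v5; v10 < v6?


The order relation is {(a,b) : a <= b}, reflexive so it includes (a,a).
Examples: (v0,v0), (v1,v1), (v1,v6), (v10,v10), (v10,v5), ...
Total ordered pairs: 20


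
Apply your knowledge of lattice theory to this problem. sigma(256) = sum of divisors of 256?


sigma(n) = sum of divisors.
Divisors of 256: [1, 2, 4, 8, 16, 32, 64, 128, 256]
Sum = 511


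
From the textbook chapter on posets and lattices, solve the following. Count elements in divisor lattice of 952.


Divisors of 952: [1, 2, 4, 7, 8, 14, 17, 28, 34, 56, 68, 119, 136, 238, 476, 952]
Count: 16


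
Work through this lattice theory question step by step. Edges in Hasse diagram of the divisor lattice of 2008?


A cover relation a -< b holds when a < b with no c strictly between.
Cover relations:
  1 -< 2
  1 -< 251
  2 -< 4
  2 -< 502
  4 -< 8
  4 -< 1004
  8 -< 2008
  251 -< 502
  ...2 more
Total: 10


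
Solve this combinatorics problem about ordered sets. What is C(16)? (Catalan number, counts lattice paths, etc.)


C(n) = C(2n, n) / (n+1).
C(32, 16) = 601080390
C(16) = 601080390 / 17 = 35357670


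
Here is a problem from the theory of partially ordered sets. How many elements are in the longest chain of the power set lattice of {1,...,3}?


A chain is a totally ordered subset; we count the number of elements in a maximum chain.
Compute, for each element x, the size of the longest chain ending at x:
  {}: 1
  {1}: 2
  {2}: 2
  {3}: 2
  {1,2}: 3
  {1,3}: 3
  ...
A maximum chain: {} < {1} < {1,2} < {1,2,3}
Number of elements in the longest chain: 4


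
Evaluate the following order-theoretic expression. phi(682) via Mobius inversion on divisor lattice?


phi(n) = n * prod_{p|n} (1 - 1/p).
Prime divisors of 682: [2, 11, 31]
phi(682) = 682 * (1 - 1/2) * (1 - 1/11) * (1 - 1/31)
phi(682) = 300


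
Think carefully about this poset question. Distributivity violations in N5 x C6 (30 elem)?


Distributive law: a ^ (b v c) = (a ^ b) v (a ^ c).
Check all 30^3 = 27000 ordered triples (a,b,c).
  e.g. a=(b,0), b=(a,0), c=(c,0): lhs=(b,0) != rhs=(a,0)
  e.g. a=(b,0), b=(a,0), c=(c,1): lhs=(b,0) != rhs=(a,0)
Total violating triples: 432


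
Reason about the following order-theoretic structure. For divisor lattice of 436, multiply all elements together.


Divisors of 436: [1, 2, 4, 109, 218, 436]
Product = n^(d(n)/2) = 436^(6/2)
Product = 82881856


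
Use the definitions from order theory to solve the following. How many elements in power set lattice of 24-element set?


Power set = 2^n.
2^24 = 16777216


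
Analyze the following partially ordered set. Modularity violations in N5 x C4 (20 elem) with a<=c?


Modular law: if a <= c then a v (b ^ c) = (a v b) ^ c.
Check all triples (a,b,c) with a <= c among 20 elements.
  e.g. a=(a,0), b=(c,0), c=(b,0): lhs=(a,0) != rhs=(b,0)
  e.g. a=(a,0), b=(c,1), c=(b,0): lhs=(a,0) != rhs=(b,0)
Total violating triples: 40


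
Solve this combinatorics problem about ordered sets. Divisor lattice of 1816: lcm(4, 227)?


Join=lcm.
gcd(4,227)=1
lcm=908


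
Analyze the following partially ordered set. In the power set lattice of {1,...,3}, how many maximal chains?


A maximal chain goes from the minimum element to a maximal element via cover relations.
Counting all min-to-max paths in the cover graph.
Total maximal chains: 6


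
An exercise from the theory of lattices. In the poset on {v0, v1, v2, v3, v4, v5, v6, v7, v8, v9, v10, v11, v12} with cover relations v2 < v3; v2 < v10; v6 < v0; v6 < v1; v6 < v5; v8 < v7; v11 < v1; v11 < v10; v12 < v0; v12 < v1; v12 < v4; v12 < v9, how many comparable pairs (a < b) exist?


A comparable pair {a,b} has a < b or b < a in the order.
Count unordered pairs where one element is strictly below the other.
Examples: {v0,v6}, {v0,v12}, {v1,v6}, {v1,v11}, ...
Total comparable pairs: 12


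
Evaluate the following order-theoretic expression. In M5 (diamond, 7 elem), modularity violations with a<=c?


Modular law: if a <= c then a v (b ^ c) = (a v b) ^ c.
Check all triples (a,b,c) with a <= c among 7 elements.
This lattice is modular (diamonds M_m and their chain-products are modular).
Total violating triples: 0


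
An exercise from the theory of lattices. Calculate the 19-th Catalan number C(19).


C(n) = C(2n, n) / (n+1).
C(38, 19) = 35345263800
C(19) = 35345263800 / 20 = 1767263190


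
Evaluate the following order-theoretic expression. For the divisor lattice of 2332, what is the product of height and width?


Height = length of longest chain minus 1; width = size of largest antichain.
A maximum chain: 1 | 53 | 583 | 1166 | 2332  (height 4).
A maximum antichain: {4, 22, 106, 583}  (width 4).
Product = 4 * 4 = 16


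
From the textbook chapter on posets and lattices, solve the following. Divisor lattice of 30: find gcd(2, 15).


In a divisor lattice, meet = gcd (greatest common divisor).
By Euclidean algorithm or factoring: gcd(2,15) = 1


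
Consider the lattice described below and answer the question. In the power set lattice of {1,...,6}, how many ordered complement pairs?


Complement pair (a,b): a meet b = bottom, a join b = top.
Here: A intersect B = {} and A union B = {1,...,6}.
Pairs found: ({},{1,2,3,4,5,6}), ({1},{2,3,4,5,6}), ({2},{1,3,4,5,6}), ({3},{1,2,4,5,6}), ... (60 more)
Total ordered pairs: 64


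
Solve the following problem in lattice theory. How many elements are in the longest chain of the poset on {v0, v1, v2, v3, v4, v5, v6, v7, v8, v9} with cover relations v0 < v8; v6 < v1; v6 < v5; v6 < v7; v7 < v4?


A chain is a totally ordered subset; we count the number of elements in a maximum chain.
Compute, for each element x, the size of the longest chain ending at x:
  v0: 1
  v2: 1
  v3: 1
  v6: 1
  v9: 1
  v1: 2
  ...
A maximum chain: v6 < v7 < v4
Number of elements in the longest chain: 3


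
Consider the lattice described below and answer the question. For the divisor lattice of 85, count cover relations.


A cover relation a -< b holds when a < b with no c strictly between.
Cover relations:
  1 -< 5
  1 -< 17
  5 -< 85
  17 -< 85
Total: 4


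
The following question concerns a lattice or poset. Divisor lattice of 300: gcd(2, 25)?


Meet=gcd.
gcd(2,25)=1


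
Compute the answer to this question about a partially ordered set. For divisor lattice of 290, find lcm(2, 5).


In a divisor lattice, join = lcm (least common multiple).
Compute lcm iteratively: start with first element, then lcm(current, next).
Elements: [2, 5]
lcm(2,5) = 10
Final lcm = 10


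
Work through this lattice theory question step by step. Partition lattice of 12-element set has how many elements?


B(n) = number of set partitions of an n-element set.
B(n) satisfies the recurrence: B(n+1) = sum_k C(n,k)*B(k).
B(12) = 4213597


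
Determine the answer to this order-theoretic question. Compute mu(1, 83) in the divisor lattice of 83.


In a divisor lattice, mu(a,b) = mu(b/a) where mu is the classical Mobius function.
b/a = 83/1 = 83
Prime factorization of 83: primes [83]
83 is squarefree with 1 prime factor(s), so mu(83) = (-1)^1 = -1


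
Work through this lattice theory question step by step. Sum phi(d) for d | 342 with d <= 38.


Divisors of 342 up to 38: [1, 2, 3, 6, 9, 18, 19, 38]
phi values: [1, 1, 2, 2, 6, 6, 18, 18]
Sum = 54


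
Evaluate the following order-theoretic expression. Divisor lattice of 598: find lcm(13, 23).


In a divisor lattice, join = lcm (least common multiple).
gcd(13,23) = 1
lcm(13,23) = 13*23/gcd = 299/1 = 299


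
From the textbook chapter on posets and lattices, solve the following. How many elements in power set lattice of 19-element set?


Power set = 2^n.
2^19 = 524288


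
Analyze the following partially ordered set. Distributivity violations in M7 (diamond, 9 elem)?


Distributive law: a ^ (b v c) = (a ^ b) v (a ^ c).
Check all 9^3 = 729 ordered triples (a,b,c).
  e.g. a=a1, b=a2, c=a3: lhs=a1 != rhs=0
  e.g. a=a1, b=a2, c=a4: lhs=a1 != rhs=0
Total violating triples: 210


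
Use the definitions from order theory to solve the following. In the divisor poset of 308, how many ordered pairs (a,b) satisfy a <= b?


The order relation is {(a,b) : a <= b}, reflexive so it includes (a,a).
Examples: (1,1), (1,11), (1,14), (1,154), (1,2), ...
Total ordered pairs: 54


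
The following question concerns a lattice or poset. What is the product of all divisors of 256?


Divisors of 256: [1, 2, 4, 8, 16, 32, 64, 128, 256]
Product = n^(d(n)/2) = 256^(9/2)
Product = 68719476736


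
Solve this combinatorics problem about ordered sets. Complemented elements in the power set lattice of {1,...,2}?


An element a is complemented if some b has a meet b = bottom, a join b = top.
every subset A has complement S\A, so all elements are complemented.
Complemented elements: {}, {1}, {2}, {1,2}
Count: 4


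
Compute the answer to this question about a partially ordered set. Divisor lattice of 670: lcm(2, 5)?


Join=lcm.
gcd(2,5)=1
lcm=10


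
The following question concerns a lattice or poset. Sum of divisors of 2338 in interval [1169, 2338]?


Interval [1169,2338] in divisors of 2338: [1169, 2338]
Sum = 3507


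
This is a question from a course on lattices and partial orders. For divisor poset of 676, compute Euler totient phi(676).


phi(n) = n * prod_{p|n} (1 - 1/p).
Prime divisors of 676: [2, 13]
phi(676) = 676 * (1 - 1/2) * (1 - 1/13)
phi(676) = 312


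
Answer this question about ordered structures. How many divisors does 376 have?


Divisors of 376: [1, 2, 4, 8, 47, 94, 188, 376]
Count: 8


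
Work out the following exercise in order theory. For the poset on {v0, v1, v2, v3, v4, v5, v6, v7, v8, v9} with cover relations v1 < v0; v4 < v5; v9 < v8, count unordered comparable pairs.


A comparable pair {a,b} has a < b or b < a in the order.
Count unordered pairs where one element is strictly below the other.
Examples: {v0,v1}, {v4,v5}, {v8,v9}
Total comparable pairs: 3


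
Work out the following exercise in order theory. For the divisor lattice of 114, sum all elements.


sigma(n) = sum of divisors.
Divisors of 114: [1, 2, 3, 6, 19, 38, 57, 114]
Sum = 240


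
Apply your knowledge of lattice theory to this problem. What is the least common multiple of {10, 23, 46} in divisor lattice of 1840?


In a divisor lattice, join = lcm (least common multiple).
Compute lcm iteratively: start with first element, then lcm(current, next).
Elements: [10, 23, 46]
lcm(10,23) = 230
lcm(230,46) = 230
Final lcm = 230


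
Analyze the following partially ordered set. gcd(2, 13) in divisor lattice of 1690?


Meet=gcd.
gcd(2,13)=1


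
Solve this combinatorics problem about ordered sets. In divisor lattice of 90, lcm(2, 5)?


Join=lcm.
gcd(2,5)=1
lcm=10


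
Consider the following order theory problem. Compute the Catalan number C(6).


C(n) = C(2n, n) / (n+1).
C(12, 6) = 924
C(6) = 924 / 7 = 132


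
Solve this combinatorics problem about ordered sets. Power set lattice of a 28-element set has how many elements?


Power set = 2^n.
2^28 = 268435456


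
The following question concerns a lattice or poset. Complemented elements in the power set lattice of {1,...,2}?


An element a is complemented if some b has a meet b = bottom, a join b = top.
every subset A has complement S\A, so all elements are complemented.
Complemented elements: {}, {1}, {2}, {1,2}
Count: 4


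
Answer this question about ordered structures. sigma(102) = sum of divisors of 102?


sigma(n) = sum of divisors.
Divisors of 102: [1, 2, 3, 6, 17, 34, 51, 102]
Sum = 216


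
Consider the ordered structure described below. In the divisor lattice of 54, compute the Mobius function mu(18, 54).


In a divisor lattice, mu(a,b) = mu(b/a) where mu is the classical Mobius function.
b/a = 54/18 = 3
Prime factorization of 3: primes [3]
3 is squarefree with 1 prime factor(s), so mu(3) = (-1)^1 = -1


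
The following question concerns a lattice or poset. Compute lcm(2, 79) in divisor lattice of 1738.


In a divisor lattice, join = lcm (least common multiple).
gcd(2,79) = 1
lcm(2,79) = 2*79/gcd = 158/1 = 158


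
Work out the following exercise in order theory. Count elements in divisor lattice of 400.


Divisors of 400: [1, 2, 4, 5, 8, 10, 16, 20, 25, 40, 50, 80, 100, 200, 400]
Count: 15


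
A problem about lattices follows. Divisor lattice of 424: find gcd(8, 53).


In a divisor lattice, meet = gcd (greatest common divisor).
By Euclidean algorithm or factoring: gcd(8,53) = 1


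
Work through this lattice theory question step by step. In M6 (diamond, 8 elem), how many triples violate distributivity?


Distributive law: a ^ (b v c) = (a ^ b) v (a ^ c).
Check all 8^3 = 512 ordered triples (a,b,c).
  e.g. a=a1, b=a2, c=a3: lhs=a1 != rhs=0
  e.g. a=a1, b=a2, c=a4: lhs=a1 != rhs=0
Total violating triples: 120


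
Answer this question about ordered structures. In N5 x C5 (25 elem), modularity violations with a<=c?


Modular law: if a <= c then a v (b ^ c) = (a v b) ^ c.
Check all triples (a,b,c) with a <= c among 25 elements.
  e.g. a=(a,0), b=(c,0), c=(b,0): lhs=(a,0) != rhs=(b,0)
  e.g. a=(a,0), b=(c,1), c=(b,0): lhs=(a,0) != rhs=(b,0)
Total violating triples: 75


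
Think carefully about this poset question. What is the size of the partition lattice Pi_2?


B(n) = number of set partitions of an n-element set.
B(n) satisfies the recurrence: B(n+1) = sum_k C(n,k)*B(k).
B(2) = 2


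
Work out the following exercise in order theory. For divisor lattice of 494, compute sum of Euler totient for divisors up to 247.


Divisors of 494 up to 247: [1, 2, 13, 19, 26, 38, 247]
phi values: [1, 1, 12, 18, 12, 18, 216]
Sum = 278


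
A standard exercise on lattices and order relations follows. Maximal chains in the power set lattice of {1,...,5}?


A maximal chain goes from the minimum element to a maximal element via cover relations.
Counting all min-to-max paths in the cover graph.
Total maximal chains: 120


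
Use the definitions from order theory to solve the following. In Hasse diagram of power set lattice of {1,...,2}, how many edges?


A cover relation a -< b holds when a < b with no c strictly between.
Cover relations:
  {} -< {1}
  {} -< {2}
  {1} -< {1,2}
  {2} -< {1,2}
Total: 4


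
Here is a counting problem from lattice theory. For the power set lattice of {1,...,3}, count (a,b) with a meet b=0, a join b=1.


Complement pair (a,b): a meet b = bottom, a join b = top.
Here: A intersect B = {} and A union B = {1,...,3}.
Pairs found: ({},{1,2,3}), ({1},{2,3}), ({2},{1,3}), ({3},{1,2}), ... (4 more)
Total ordered pairs: 8


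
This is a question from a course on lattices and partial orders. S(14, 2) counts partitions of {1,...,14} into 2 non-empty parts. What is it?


S(n,k) = k*S(n-1,k) + S(n-1,k-1).
S(13,2) = 4095, S(13,1) = 1
S(14,2) = 2*4095 + 1 = 8190 + 1
S(14,2) = 8191


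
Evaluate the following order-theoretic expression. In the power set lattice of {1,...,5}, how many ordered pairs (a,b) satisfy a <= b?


The order relation is {(a,b) : a <= b}, reflexive so it includes (a,a).
Examples: ({},{}), ({},{1,2}), ({},{1,2,3}), ({},{1,2,3,4}), ({},{1,2,3,4,5}), ...
Total ordered pairs: 243


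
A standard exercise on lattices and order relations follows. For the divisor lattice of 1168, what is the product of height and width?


Height = length of longest chain minus 1; width = size of largest antichain.
A maximum chain: 1 | 73 | 146 | 292 | 584 | 1168  (height 5).
A maximum antichain: {2, 73}  (width 2).
Product = 5 * 2 = 10


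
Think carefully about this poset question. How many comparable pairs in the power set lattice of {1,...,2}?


A comparable pair {a,b} has a < b or b < a in the order.
Count unordered pairs where one element is strictly below the other.
Examples: {{},{1}}, {{},{2}}, {{},{1,2}}, {{1},{1,2}}, ...
Total comparable pairs: 5


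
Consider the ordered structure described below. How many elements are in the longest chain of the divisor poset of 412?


A chain is a totally ordered subset; we count the number of elements in a maximum chain.
Compute, for each element x, the size of the longest chain ending at x:
  1: 1
  2: 2
  103: 2
  4: 3
  206: 3
  412: 4
A maximum chain: 1 < 2 < 4 < 412
Number of elements in the longest chain: 4


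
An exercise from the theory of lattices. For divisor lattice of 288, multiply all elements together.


Divisors of 288: [1, 2, 3, 4, 6, 8, 9, 12, 16, 18, 24, 32, 36, 48, 72, 96, 144, 288]
Product = n^(d(n)/2) = 288^(18/2)
Product = 13631146639813244878848


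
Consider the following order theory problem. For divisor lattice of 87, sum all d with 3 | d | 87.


Interval [3,87] in divisors of 87: [3, 87]
Sum = 90


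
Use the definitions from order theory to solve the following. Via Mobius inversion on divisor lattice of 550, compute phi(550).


phi(n) = n * prod_{p|n} (1 - 1/p).
Prime divisors of 550: [2, 5, 11]
phi(550) = 550 * (1 - 1/2) * (1 - 1/5) * (1 - 1/11)
phi(550) = 200


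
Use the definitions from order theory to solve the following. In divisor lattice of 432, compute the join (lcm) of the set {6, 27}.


In a divisor lattice, join = lcm (least common multiple).
Compute lcm iteratively: start with first element, then lcm(current, next).
Elements: [6, 27]
lcm(6,27) = 54
Final lcm = 54


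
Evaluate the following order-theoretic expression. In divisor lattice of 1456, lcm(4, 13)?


Join=lcm.
gcd(4,13)=1
lcm=52


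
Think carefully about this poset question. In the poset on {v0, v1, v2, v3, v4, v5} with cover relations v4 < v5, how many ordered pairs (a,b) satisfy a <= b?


The order relation is {(a,b) : a <= b}, reflexive so it includes (a,a).
Examples: (v0,v0), (v1,v1), (v2,v2), (v3,v3), (v4,v4), ...
Total ordered pairs: 7


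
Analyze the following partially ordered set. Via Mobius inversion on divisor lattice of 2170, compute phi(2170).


phi(n) = n * prod_{p|n} (1 - 1/p).
Prime divisors of 2170: [2, 5, 7, 31]
phi(2170) = 2170 * (1 - 1/2) * (1 - 1/5) * (1 - 1/7) * (1 - 1/31)
phi(2170) = 720


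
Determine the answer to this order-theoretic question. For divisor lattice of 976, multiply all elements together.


Divisors of 976: [1, 2, 4, 8, 16, 61, 122, 244, 488, 976]
Product = n^(d(n)/2) = 976^(10/2)
Product = 885623410917376


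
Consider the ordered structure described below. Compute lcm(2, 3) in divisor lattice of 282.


In a divisor lattice, join = lcm (least common multiple).
gcd(2,3) = 1
lcm(2,3) = 2*3/gcd = 6/1 = 6


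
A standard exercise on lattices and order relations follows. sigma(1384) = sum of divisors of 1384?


sigma(n) = sum of divisors.
Divisors of 1384: [1, 2, 4, 8, 173, 346, 692, 1384]
Sum = 2610


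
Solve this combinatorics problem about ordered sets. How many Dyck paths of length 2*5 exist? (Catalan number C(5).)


C(n) = C(2n, n) / (n+1).
C(10, 5) = 252
C(5) = 252 / 6 = 42


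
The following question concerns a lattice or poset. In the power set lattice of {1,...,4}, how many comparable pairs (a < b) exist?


A comparable pair {a,b} has a < b or b < a in the order.
Count unordered pairs where one element is strictly below the other.
Examples: {{},{1}}, {{},{2}}, {{},{3}}, {{},{4}}, ...
Total comparable pairs: 65


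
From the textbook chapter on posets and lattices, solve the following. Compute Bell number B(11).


B(n) = number of set partitions of an n-element set.
B(n) satisfies the recurrence: B(n+1) = sum_k C(n,k)*B(k).
B(11) = 678570


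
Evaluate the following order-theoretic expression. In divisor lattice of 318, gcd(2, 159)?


Meet=gcd.
gcd(2,159)=1


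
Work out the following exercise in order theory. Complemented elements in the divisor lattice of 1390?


An element a is complemented if some b has a meet b = bottom, a join b = top.
a is complemented iff gcd(a, n/a)=1, i.e. a is a unitary divisor of 1390.
Complemented elements: 1, 2, 5, 10, 139, 278, ... (2 more)
Count: 8


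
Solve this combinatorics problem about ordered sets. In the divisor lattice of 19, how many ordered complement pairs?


Complement pair (a,b): a meet b = bottom, a join b = top.
Here: gcd(a,b)=1 and lcm(a,b)=19, i.e. a*b=19 with a,b coprime.
Pairs found: (1,19), (19,1)
Total ordered pairs: 2


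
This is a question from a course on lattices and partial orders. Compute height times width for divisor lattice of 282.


Height = length of longest chain minus 1; width = size of largest antichain.
A maximum chain: 1 | 47 | 141 | 282  (height 3).
A maximum antichain: {2, 3, 47}  (width 3).
Product = 3 * 3 = 9


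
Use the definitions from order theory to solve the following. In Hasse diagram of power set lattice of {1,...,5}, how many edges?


A cover relation a -< b holds when a < b with no c strictly between.
Cover relations:
  {} -< {1}
  {} -< {2}
  {} -< {3}
  {} -< {4}
  {} -< {5}
  {1} -< {1,2}
  {1} -< {1,3}
  {1} -< {1,4}
  ...72 more
Total: 80


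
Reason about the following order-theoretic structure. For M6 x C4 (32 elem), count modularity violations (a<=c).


Modular law: if a <= c then a v (b ^ c) = (a v b) ^ c.
Check all triples (a,b,c) with a <= c among 32 elements.
This lattice is modular (diamonds M_m and their chain-products are modular).
Total violating triples: 0


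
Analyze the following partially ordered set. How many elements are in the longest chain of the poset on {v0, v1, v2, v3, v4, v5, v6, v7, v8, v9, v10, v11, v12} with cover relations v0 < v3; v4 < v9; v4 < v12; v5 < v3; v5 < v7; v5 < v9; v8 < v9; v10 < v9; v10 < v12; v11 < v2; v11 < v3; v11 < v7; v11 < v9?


A chain is a totally ordered subset; we count the number of elements in a maximum chain.
Compute, for each element x, the size of the longest chain ending at x:
  v0: 1
  v1: 1
  v4: 1
  v5: 1
  v6: 1
  v8: 1
  ...
A maximum chain: v11 < v2
Number of elements in the longest chain: 2


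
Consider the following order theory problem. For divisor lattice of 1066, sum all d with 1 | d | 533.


Interval [1,533] in divisors of 1066: [1, 13, 41, 533]
Sum = 588


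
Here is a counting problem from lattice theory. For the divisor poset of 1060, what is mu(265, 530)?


In a divisor lattice, mu(a,b) = mu(b/a) where mu is the classical Mobius function.
b/a = 530/265 = 2
Prime factorization of 2: primes [2]
2 is squarefree with 1 prime factor(s), so mu(2) = (-1)^1 = -1


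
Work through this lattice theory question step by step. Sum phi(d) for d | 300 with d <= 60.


Divisors of 300 up to 60: [1, 2, 3, 4, 5, 6, 10, 12, 15, 20, 25, 30, 50, 60]
phi values: [1, 1, 2, 2, 4, 2, 4, 4, 8, 8, 20, 8, 20, 16]
Sum = 100


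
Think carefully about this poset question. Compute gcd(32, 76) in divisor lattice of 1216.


In a divisor lattice, meet = gcd (greatest common divisor).
By Euclidean algorithm or factoring: gcd(32,76) = 4


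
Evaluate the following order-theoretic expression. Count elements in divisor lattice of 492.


Divisors of 492: [1, 2, 3, 4, 6, 12, 41, 82, 123, 164, 246, 492]
Count: 12


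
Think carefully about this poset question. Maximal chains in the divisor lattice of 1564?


A maximal chain goes from the minimum element to a maximal element via cover relations.
Counting all min-to-max paths in the cover graph.
Total maximal chains: 12


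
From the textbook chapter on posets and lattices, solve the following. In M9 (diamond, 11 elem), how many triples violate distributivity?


Distributive law: a ^ (b v c) = (a ^ b) v (a ^ c).
Check all 11^3 = 1331 ordered triples (a,b,c).
  e.g. a=a1, b=a2, c=a3: lhs=a1 != rhs=0
  e.g. a=a1, b=a2, c=a4: lhs=a1 != rhs=0
Total violating triples: 504


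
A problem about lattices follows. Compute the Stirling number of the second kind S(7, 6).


S(n,k) = k*S(n-1,k) + S(n-1,k-1).
S(6,6) = 1, S(6,5) = 15
S(7,6) = 6*1 + 15 = 6 + 15
S(7,6) = 21


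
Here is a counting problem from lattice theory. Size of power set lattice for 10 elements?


Power set = 2^n.
2^10 = 1024


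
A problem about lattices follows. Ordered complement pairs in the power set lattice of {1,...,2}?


Complement pair (a,b): a meet b = bottom, a join b = top.
Here: A intersect B = {} and A union B = {1,...,2}.
Pairs found: ({},{1,2}), ({1},{2}), ({2},{1}), ({1,2},{})
Total ordered pairs: 4


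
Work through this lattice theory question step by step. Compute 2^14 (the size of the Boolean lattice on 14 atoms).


Power set = 2^n.
2^14 = 16384
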